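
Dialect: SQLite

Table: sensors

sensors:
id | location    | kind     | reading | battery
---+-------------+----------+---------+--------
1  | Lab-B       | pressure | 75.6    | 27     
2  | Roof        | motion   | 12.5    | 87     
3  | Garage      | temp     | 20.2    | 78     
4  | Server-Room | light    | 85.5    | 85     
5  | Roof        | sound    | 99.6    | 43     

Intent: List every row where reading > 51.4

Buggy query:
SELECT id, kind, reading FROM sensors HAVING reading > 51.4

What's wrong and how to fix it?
Bug: This is a non-aggregate query (no GROUP BY, no aggregates), so in SQLite the HAVING clause is invalid here; a row-level condition belongs in WHERE

Fix: Replace HAVING with WHERE since the condition applies to individual rows

Corrected query:
SELECT id, kind, reading FROM sensors WHERE reading > 51.4

Result:
id | kind     | reading
---+----------+--------
1  | pressure | 75.6   
4  | light    | 85.5   
5  | sound    | 99.6   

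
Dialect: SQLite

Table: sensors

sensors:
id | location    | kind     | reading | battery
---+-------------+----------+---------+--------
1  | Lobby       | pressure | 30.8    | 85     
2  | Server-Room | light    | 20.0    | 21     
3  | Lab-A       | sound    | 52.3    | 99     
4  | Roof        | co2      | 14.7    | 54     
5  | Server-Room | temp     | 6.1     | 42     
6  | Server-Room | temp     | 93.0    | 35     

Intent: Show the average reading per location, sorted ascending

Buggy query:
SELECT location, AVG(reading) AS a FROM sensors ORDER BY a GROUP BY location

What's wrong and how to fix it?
Bug: ORDER BY appears before GROUP BY; SQL clause order requires GROUP BY first

Fix: Reorder: SELECT … FROM … GROUP BY … ORDER BY …

Corrected query:
SELECT location, AVG(reading) AS a FROM sensors GROUP BY location ORDER BY a

Result:
location    | a   
------------+-----
Roof        | 14.7
Lobby       | 30.8
Server-Room | 39.7
Lab-A       | 52.3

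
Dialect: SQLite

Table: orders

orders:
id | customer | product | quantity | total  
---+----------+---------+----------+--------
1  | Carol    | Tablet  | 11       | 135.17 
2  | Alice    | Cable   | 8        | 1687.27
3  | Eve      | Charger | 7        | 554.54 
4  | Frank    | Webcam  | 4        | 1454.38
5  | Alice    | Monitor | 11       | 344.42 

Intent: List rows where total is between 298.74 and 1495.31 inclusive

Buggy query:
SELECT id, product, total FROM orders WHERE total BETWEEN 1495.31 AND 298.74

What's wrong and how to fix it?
Bug: BETWEEN expects the lower bound first; with 1495.31 AND 298.74 the range is empty

Fix: Swap the bounds so the smaller value comes first

Corrected query:
SELECT id, product, total FROM orders WHERE total BETWEEN 298.74 AND 1495.31

Result:
id | product | total  
---+---------+--------
3  | Charger | 554.54 
4  | Webcam  | 1454.38
5  | Monitor | 344.42 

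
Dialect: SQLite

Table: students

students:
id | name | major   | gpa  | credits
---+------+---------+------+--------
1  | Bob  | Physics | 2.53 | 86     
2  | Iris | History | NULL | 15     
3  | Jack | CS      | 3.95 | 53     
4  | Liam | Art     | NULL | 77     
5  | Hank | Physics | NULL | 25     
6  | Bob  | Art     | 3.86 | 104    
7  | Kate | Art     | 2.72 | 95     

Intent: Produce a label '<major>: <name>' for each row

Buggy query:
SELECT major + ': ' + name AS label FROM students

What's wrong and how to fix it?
Bug: SQLite uses || for string concatenation; + coerces text to numbers (yielding 0)

Fix: Use the || operator for string concatenation

Corrected query:
SELECT major || ': ' || name AS label FROM students

Result:
label        
-------------
Physics: Bob 
History: Iris
CS: Jack     
Art: Liam    
Physics: Hank
Art: Bob     
Art: Kate    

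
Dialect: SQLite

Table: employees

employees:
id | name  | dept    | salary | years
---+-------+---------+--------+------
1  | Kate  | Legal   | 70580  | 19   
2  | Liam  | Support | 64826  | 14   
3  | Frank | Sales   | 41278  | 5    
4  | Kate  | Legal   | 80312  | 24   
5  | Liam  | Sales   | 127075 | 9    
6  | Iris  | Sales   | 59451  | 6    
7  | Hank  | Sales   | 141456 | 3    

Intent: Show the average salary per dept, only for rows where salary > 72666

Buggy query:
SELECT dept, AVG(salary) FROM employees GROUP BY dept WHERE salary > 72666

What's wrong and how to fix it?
Bug: WHERE cannot follow GROUP BY

Fix: Move the WHERE clause before GROUP BY

Corrected query:
SELECT dept, AVG(salary) FROM employees WHERE salary > 72666 GROUP BY dept

Result:
dept  | AVG(salary)
------+------------
Legal | 80312      
Sales | 134265.5   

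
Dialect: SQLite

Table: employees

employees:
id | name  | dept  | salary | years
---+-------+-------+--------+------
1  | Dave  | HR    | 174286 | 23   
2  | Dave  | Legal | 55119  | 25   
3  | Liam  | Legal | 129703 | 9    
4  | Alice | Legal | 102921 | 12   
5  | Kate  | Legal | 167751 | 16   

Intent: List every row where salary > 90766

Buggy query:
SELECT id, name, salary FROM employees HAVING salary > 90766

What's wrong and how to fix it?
Bug: HAVING filters the output of aggregation, but this query has no GROUP BY and no aggregate functions, so SQLite rejects it (HAVING clause on a non-aggregate query); the condition here is per row

Fix: Use WHERE for row-level filtering

Corrected query:
SELECT id, name, salary FROM employees WHERE salary > 90766

Result:
id | name  | salary
---+-------+-------
1  | Dave  | 174286
3  | Liam  | 129703
4  | Alice | 102921
5  | Kate  | 167751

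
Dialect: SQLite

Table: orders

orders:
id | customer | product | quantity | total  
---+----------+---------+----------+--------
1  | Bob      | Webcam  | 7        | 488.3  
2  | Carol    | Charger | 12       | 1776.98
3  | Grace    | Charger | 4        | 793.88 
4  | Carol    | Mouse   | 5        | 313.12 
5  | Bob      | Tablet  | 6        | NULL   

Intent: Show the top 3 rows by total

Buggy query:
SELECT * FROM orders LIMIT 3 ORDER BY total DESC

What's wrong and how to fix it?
Bug: ORDER BY cannot follow LIMIT; LIMIT is the final clause

Fix: Swap the clauses: ORDER BY first, then LIMIT

Corrected query:
SELECT * FROM orders ORDER BY total DESC LIMIT 3

Result:
id | customer | product | quantity | total  
---+----------+---------+----------+--------
2  | Carol    | Charger | 12       | 1776.98
3  | Grace    | Charger | 4        | 793.88 
1  | Bob      | Webcam  | 7        | 488.3  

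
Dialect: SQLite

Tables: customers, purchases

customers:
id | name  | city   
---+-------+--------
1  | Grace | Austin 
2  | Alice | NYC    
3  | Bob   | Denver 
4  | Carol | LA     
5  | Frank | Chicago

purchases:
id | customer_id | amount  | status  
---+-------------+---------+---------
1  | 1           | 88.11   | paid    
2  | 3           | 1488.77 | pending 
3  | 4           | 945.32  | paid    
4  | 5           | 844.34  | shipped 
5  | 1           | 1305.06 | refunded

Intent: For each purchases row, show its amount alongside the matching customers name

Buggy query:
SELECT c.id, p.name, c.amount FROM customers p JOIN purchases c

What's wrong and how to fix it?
Bug: Missing join condition: each purchases row is matched to all customers rows instead of just its own

Fix: Add ON c.customer_id = p.id to the JOIN

Corrected query:
SELECT c.id, p.name, c.amount FROM customers p JOIN purchases c ON c.customer_id = p.id

Result:
id | name  | amount 
---+-------+--------
1  | Grace | 88.11  
2  | Bob   | 1488.77
3  | Carol | 945.32 
4  | Frank | 844.34 
5  | Grace | 1305.06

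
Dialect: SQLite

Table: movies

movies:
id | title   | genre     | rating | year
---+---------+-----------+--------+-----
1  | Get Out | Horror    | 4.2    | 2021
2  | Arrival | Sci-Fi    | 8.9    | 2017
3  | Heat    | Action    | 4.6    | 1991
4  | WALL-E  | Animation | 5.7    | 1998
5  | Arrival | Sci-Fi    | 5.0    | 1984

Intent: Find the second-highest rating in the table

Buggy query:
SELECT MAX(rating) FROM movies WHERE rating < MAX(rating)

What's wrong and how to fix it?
Bug: MAX(rating) on the right of the comparison is an aggregate-in-WHERE error

Fix: Put the inner MAX in a scalar subquery

Corrected query:
SELECT MAX(rating) FROM movies WHERE rating < (SELECT MAX(rating) FROM movies)

Result:
MAX(rating)
-----------
5.7        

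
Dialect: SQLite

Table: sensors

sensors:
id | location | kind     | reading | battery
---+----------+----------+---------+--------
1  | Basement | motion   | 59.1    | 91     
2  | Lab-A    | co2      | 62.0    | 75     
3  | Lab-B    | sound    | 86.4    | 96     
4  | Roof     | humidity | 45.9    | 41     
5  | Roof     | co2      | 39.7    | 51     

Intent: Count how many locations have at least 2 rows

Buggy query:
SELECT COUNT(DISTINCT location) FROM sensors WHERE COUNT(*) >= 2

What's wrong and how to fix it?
Bug: COUNT(*) cannot appear in WHERE; the per-group count doesn't exist yet

Fix: Use a subquery that GROUPs and filters with HAVING, then count its rows

Corrected query:
SELECT COUNT(*) FROM (SELECT location FROM sensors GROUP BY location HAVING COUNT(*) >= 2)

Result:
COUNT(*)
--------
1       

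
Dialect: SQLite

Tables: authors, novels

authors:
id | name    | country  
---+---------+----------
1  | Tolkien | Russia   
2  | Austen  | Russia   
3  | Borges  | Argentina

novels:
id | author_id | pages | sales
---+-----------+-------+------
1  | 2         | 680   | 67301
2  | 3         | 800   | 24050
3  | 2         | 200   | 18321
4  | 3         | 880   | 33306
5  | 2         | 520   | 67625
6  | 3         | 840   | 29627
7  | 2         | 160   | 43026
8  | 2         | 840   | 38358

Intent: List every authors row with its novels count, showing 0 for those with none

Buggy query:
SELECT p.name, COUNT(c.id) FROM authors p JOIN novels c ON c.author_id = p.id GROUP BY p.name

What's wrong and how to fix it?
Bug: INNER JOIN drops authors rows that have no matching novels rows

Fix: Use LEFT JOIN so parents without children still appear (COUNT(c.id) gives 0)

Corrected query:
SELECT p.name, COUNT(c.id) FROM authors p LEFT JOIN novels c ON c.author_id = p.id GROUP BY p.name

Result:
name    | COUNT(c.id)
--------+------------
Austen  | 5          
Borges  | 3          
Tolkien | 0          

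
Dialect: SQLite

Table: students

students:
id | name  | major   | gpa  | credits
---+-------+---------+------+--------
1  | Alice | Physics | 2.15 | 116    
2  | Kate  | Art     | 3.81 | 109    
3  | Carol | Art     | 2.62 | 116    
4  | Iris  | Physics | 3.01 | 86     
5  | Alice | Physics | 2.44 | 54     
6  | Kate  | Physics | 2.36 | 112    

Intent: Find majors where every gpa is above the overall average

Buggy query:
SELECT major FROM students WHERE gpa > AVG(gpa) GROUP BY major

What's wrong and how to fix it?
Bug: WHERE evaluates per row before aggregation, so AVG() is unavailable

Fix: Use a subquery for AVG and a HAVING MIN(...) filter so the condition holds for every row in the group

Corrected query:
SELECT major FROM students GROUP BY major HAVING MIN(gpa) > (SELECT AVG(gpa) FROM students)

Result:
(no rows)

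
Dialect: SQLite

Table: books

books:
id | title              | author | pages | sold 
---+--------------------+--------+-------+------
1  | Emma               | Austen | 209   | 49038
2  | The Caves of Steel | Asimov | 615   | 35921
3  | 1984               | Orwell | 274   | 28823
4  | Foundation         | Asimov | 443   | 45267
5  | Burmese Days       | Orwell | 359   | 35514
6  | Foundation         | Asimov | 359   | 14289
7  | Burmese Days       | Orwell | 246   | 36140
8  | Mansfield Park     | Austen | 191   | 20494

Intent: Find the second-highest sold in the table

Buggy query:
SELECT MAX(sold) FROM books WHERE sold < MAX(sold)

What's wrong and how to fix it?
Bug: MAX(sold) on the right of the comparison is an aggregate-in-WHERE error

Fix: Compute the overall MAX in a subquery, then take MAX of rows below it

Corrected query:
SELECT MAX(sold) FROM books WHERE sold < (SELECT MAX(sold) FROM books)

Result:
MAX(sold)
---------
45267    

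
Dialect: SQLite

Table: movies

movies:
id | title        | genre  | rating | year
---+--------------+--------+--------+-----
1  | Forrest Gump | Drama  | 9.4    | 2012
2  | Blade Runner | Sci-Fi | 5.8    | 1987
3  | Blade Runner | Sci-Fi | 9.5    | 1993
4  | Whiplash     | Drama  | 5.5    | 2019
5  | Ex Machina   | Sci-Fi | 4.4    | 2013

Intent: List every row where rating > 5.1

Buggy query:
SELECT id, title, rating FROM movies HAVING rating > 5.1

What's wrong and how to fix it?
Bug: This is a non-aggregate query (no GROUP BY, no aggregates), so in SQLite the HAVING clause is invalid here; a row-level condition belongs in WHERE

Fix: Use WHERE for row-level filtering

Corrected query:
SELECT id, title, rating FROM movies WHERE rating > 5.1

Result:
id | title        | rating
---+--------------+-------
1  | Forrest Gump | 9.4   
2  | Blade Runner | 5.8   
3  | Blade Runner | 9.5   
4  | Whiplash     | 5.5   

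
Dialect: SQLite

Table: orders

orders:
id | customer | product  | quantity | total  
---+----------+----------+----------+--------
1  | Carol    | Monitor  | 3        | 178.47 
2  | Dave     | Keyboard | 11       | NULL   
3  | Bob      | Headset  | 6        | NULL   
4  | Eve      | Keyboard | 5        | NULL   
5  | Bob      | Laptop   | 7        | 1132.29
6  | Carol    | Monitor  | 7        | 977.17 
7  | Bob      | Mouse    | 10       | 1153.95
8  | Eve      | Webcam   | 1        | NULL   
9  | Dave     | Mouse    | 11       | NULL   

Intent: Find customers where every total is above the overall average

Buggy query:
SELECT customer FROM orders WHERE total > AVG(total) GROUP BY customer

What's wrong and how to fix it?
Bug: AVG() is an aggregate; it can't sit directly in WHERE

Fix: Compute the overall average in a scalar subquery and compare each group's MIN against it in HAVING

Corrected query:
SELECT customer FROM orders GROUP BY customer HAVING MIN(total) > (SELECT AVG(total) FROM orders)

Result:
customer
--------
Bob     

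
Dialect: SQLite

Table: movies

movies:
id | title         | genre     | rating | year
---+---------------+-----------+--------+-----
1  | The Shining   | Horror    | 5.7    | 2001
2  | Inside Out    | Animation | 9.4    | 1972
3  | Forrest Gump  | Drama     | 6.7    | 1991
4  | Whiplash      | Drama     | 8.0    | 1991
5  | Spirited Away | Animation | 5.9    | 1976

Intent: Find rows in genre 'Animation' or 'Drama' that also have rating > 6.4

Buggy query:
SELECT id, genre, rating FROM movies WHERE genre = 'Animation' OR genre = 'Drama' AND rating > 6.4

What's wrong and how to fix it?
Bug: AND binds tighter than OR, so this parses as genre = 'Animation' OR (genre = 'Drama' AND rating > 6.4)

Fix: Add parentheses around the OR so the AND applies to both alternatives

Corrected query:
SELECT id, genre, rating FROM movies WHERE (genre = 'Animation' OR genre = 'Drama') AND rating > 6.4

Result:
id | genre     | rating
---+-----------+-------
2  | Animation | 9.4   
3  | Drama     | 6.7   
4  | Drama     | 8     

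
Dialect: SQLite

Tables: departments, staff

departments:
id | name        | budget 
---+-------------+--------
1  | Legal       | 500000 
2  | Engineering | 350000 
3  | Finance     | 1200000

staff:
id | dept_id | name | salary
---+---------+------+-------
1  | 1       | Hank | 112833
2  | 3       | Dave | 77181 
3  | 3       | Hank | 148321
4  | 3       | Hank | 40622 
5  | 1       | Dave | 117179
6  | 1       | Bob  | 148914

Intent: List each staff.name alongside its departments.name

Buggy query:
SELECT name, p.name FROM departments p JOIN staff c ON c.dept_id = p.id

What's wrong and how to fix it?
Bug: 'name' exists in both joined tables, so the database can't tell which one is meant

Fix: Qualify the column with its table alias (c.name)

Corrected query:
SELECT c.name, p.name FROM departments p JOIN staff c ON c.dept_id = p.id

Result:
name | name   
-----+--------
Hank | Legal  
Dave | Finance
Hank | Finance
Hank | Finance
Dave | Legal  
Bob  | Legal  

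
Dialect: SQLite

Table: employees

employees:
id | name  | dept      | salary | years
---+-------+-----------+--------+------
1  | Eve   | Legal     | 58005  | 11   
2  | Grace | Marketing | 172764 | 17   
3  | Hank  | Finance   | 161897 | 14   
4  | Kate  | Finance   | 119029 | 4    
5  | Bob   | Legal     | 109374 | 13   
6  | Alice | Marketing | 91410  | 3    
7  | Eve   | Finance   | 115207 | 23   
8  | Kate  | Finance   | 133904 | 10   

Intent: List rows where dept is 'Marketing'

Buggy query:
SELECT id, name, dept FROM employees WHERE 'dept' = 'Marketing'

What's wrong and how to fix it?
Bug: 'dept' in single quotes is a string literal, not the column; the comparison is literal-vs-literal and never true

Fix: Remove the quotes around the column name (or use double quotes for an identifier)

Corrected query:
SELECT id, name, dept FROM employees WHERE dept = 'Marketing'

Result:
id | name  | dept     
---+-------+----------
2  | Grace | Marketing
6  | Alice | Marketing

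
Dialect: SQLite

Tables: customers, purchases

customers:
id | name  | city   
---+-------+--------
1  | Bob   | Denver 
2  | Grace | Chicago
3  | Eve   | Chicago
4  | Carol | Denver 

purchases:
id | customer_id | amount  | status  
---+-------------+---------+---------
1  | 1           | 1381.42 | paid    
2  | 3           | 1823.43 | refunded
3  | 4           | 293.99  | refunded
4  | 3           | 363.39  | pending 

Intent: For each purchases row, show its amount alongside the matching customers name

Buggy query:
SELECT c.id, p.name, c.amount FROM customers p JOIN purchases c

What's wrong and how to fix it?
Bug: Missing join condition: each purchases row is matched to all customers rows instead of just its own

Fix: Specify the join condition linking the foreign key to the parent id

Corrected query:
SELECT c.id, p.name, c.amount FROM customers p JOIN purchases c ON c.customer_id = p.id

Result:
id | name  | amount 
---+-------+--------
1  | Bob   | 1381.42
2  | Eve   | 1823.43
3  | Carol | 293.99 
4  | Eve   | 363.39 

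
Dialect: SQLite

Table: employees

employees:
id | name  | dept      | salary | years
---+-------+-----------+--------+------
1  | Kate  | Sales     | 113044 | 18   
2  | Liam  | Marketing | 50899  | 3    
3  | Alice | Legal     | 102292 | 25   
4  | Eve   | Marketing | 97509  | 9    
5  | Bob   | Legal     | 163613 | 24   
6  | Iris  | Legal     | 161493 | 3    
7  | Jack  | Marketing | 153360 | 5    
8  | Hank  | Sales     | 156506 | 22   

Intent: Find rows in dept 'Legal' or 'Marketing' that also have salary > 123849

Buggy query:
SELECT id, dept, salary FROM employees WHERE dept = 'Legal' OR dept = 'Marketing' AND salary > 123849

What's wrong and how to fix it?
Bug: Without parentheses, AND is evaluated before OR, so the salary filter only applies to the 'Marketing' branch

Fix: Group the OR with parentheses (or use IN), then AND the threshold

Corrected query:
SELECT id, dept, salary FROM employees WHERE (dept = 'Legal' OR dept = 'Marketing') AND salary > 123849

Result:
id | dept      | salary
---+-----------+-------
5  | Legal     | 163613
6  | Legal     | 161493
7  | Marketing | 153360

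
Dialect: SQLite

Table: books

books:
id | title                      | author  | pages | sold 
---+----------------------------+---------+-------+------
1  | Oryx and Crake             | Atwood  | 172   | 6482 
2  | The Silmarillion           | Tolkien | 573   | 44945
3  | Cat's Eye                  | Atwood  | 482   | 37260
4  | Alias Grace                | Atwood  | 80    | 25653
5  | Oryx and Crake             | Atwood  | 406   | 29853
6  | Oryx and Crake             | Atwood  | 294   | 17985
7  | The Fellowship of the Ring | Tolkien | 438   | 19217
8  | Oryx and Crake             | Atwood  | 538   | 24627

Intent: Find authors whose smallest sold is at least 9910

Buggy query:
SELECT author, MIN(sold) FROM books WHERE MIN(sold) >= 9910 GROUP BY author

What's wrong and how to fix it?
Bug: MIN() in WHERE is a misuse of aggregate

Fix: Use HAVING for the per-group MIN condition

Corrected query:
SELECT author, MIN(sold) FROM books GROUP BY author HAVING MIN(sold) >= 9910

Result:
author  | MIN(sold)
--------+----------
Tolkien | 19217    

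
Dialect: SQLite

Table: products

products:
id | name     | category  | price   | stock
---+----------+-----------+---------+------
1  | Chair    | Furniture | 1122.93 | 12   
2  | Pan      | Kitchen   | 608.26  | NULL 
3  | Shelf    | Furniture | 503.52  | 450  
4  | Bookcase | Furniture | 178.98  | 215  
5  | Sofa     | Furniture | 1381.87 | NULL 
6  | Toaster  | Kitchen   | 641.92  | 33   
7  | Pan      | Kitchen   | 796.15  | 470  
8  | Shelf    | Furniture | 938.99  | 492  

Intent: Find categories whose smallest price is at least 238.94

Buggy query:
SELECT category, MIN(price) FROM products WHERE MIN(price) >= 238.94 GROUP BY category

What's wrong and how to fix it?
Bug: Aggregates like MIN are computed per group after WHERE runs

Fix: Use HAVING for the per-group MIN condition

Corrected query:
SELECT category, MIN(price) FROM products GROUP BY category HAVING MIN(price) >= 238.94

Result:
category | MIN(price)
---------+-----------
Kitchen  | 608.26    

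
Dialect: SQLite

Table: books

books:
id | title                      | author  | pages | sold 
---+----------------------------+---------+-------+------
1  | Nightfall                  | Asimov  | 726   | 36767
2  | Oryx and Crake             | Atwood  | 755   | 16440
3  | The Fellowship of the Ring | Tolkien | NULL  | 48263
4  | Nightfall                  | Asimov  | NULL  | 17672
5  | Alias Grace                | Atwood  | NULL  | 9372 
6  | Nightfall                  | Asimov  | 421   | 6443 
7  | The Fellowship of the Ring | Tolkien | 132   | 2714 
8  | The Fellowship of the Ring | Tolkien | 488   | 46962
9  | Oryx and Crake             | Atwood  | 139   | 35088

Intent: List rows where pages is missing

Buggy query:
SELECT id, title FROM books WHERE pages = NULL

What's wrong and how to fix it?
Bug: Comparing to NULL with '=' never matches; NULL = NULL is unknown, not true

Fix: Replace '= NULL' with 'IS NULL'

Corrected query:
SELECT id, title FROM books WHERE pages IS NULL

Result:
id | title                     
---+---------------------------
3  | The Fellowship of the Ring
4  | Nightfall                 
5  | Alias Grace               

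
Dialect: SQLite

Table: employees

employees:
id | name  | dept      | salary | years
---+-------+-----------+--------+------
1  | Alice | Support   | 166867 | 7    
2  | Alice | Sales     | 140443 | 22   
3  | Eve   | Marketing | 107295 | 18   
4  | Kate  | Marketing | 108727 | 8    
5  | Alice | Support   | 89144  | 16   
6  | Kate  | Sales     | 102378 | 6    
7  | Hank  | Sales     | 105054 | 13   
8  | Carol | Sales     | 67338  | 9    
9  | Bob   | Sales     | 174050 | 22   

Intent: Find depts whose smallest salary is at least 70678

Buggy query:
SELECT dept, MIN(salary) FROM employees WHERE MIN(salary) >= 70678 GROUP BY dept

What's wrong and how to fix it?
Bug: Aggregates like MIN are computed per group after WHERE runs

Fix: Replace WHERE with HAVING after the GROUP BY

Corrected query:
SELECT dept, MIN(salary) FROM employees GROUP BY dept HAVING MIN(salary) >= 70678

Result:
dept      | MIN(salary)
----------+------------
Marketing | 107295     
Support   | 89144      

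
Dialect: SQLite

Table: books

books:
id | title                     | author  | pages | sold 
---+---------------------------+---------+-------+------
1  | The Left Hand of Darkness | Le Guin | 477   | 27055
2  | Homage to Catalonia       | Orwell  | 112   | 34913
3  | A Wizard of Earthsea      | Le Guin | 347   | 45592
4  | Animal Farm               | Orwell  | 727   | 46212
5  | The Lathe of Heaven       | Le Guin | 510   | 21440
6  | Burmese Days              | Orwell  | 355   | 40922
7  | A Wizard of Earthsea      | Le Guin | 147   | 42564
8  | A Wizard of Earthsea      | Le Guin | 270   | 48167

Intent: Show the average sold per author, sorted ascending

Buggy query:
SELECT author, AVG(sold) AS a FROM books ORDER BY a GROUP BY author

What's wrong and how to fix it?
Bug: GROUP BY must precede ORDER BY

Fix: Move ORDER BY to the end, after GROUP BY

Corrected query:
SELECT author, AVG(sold) AS a FROM books GROUP BY author ORDER BY a

Result:
author  | a           
--------+-------------
Le Guin | 36963.6     
Orwell  | 40682.333333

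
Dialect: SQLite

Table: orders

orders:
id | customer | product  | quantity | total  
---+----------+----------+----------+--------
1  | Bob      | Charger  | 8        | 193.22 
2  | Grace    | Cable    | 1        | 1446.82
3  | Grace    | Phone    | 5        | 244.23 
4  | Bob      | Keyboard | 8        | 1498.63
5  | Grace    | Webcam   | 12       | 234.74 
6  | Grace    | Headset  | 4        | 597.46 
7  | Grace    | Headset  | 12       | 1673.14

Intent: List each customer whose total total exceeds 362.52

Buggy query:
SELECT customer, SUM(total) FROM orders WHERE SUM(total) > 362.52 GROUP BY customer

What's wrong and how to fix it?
Bug: SUM(total) is an aggregate, but WHERE filters rows before aggregation

Fix: Move the aggregate condition to a HAVING clause

Corrected query:
SELECT customer, SUM(total) FROM orders GROUP BY customer HAVING SUM(total) > 362.52

Result:
customer | SUM(total)
---------+-----------
Bob      | 1691.85   
Grace    | 4196.39   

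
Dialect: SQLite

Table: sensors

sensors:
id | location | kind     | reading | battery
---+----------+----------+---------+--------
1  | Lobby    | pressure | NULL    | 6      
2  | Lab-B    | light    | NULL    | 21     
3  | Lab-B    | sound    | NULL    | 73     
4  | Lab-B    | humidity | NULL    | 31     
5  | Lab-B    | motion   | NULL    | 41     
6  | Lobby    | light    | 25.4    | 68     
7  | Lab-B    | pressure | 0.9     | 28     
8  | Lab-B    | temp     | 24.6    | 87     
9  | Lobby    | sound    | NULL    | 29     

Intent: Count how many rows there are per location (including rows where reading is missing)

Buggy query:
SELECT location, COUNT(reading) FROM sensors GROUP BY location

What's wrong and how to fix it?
Bug: COUNT(reading) skips NULLs, so groups with missing reading are undercounted

Fix: Replace COUNT(reading) with COUNT(*)

Corrected query:
SELECT location, COUNT(*) FROM sensors GROUP BY location

Result:
location | COUNT(*)
---------+---------
Lab-B    | 6       
Lobby    | 3       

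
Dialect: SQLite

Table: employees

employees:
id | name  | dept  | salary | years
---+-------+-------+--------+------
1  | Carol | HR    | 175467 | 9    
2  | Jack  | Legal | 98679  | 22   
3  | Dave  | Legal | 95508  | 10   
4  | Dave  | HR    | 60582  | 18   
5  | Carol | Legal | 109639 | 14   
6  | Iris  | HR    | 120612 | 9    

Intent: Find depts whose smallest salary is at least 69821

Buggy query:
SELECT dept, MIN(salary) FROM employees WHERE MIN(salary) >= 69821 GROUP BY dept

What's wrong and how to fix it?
Bug: Aggregates like MIN are computed per group after WHERE runs

Fix: Replace WHERE with HAVING after the GROUP BY

Corrected query:
SELECT dept, MIN(salary) FROM employees GROUP BY dept HAVING MIN(salary) >= 69821

Result:
dept  | MIN(salary)
------+------------
Legal | 95508      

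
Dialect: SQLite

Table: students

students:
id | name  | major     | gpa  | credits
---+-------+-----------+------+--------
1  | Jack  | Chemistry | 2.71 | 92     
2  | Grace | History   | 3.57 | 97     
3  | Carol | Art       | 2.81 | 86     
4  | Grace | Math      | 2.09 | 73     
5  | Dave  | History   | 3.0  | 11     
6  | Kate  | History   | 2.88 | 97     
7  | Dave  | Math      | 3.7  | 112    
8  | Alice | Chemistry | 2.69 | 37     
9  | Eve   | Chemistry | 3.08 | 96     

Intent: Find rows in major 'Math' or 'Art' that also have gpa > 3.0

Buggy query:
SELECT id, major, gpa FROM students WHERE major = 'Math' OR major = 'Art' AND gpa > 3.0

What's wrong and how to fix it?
Bug: Without parentheses, AND is evaluated before OR, so the gpa filter only applies to the 'Art' branch

Fix: Add parentheses around the OR so the AND applies to both alternatives

Corrected query:
SELECT id, major, gpa FROM students WHERE (major = 'Math' OR major = 'Art') AND gpa > 3.0

Result:
id | major | gpa
---+-------+----
7  | Math  | 3.7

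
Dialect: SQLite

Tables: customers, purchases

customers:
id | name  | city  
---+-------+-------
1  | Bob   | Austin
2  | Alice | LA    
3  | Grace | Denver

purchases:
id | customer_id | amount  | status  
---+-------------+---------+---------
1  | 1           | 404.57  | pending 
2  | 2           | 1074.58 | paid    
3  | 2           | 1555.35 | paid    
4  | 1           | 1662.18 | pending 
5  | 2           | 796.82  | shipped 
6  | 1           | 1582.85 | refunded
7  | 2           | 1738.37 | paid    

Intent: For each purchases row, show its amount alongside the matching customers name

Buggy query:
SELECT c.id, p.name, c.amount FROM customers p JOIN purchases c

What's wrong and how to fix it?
Bug: Missing join condition: each purchases row is matched to all customers rows instead of just its own

Fix: Add ON c.customer_id = p.id to the JOIN

Corrected query:
SELECT c.id, p.name, c.amount FROM customers p JOIN purchases c ON c.customer_id = p.id

Result:
id | name  | amount 
---+-------+--------
1  | Bob   | 404.57 
2  | Alice | 1074.58
3  | Alice | 1555.35
4  | Bob   | 1662.18
5  | Alice | 796.82 
6  | Bob   | 1582.85
7  | Alice | 1738.37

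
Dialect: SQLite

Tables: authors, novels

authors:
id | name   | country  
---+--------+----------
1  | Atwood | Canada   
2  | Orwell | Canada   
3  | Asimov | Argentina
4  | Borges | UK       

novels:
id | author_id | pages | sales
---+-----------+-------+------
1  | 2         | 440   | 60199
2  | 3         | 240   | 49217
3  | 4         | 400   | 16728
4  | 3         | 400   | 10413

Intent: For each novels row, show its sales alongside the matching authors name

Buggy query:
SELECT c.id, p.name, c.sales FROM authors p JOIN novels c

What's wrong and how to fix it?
Bug: JOIN with no ON clause produces a cartesian product; every novels row pairs with every authors row

Fix: Add ON c.author_id = p.id to the JOIN

Corrected query:
SELECT c.id, p.name, c.sales FROM authors p JOIN novels c ON c.author_id = p.id

Result:
id | name   | sales
---+--------+------
1  | Orwell | 60199
2  | Asimov | 49217
3  | Borges | 16728
4  | Asimov | 10413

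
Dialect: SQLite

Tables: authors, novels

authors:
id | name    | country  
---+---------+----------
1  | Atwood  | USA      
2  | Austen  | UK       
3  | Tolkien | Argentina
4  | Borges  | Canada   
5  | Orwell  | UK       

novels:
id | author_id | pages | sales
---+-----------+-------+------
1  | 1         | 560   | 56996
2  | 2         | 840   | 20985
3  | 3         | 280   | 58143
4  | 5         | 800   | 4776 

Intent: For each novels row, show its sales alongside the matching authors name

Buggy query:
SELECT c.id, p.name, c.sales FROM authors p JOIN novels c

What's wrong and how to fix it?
Bug: Missing join condition: each novels row is matched to all authors rows instead of just its own

Fix: Specify the join condition linking the foreign key to the parent id

Corrected query:
SELECT c.id, p.name, c.sales FROM authors p JOIN novels c ON c.author_id = p.id

Result:
id | name    | sales
---+---------+------
1  | Atwood  | 56996
2  | Austen  | 20985
3  | Tolkien | 58143
4  | Orwell  | 4776 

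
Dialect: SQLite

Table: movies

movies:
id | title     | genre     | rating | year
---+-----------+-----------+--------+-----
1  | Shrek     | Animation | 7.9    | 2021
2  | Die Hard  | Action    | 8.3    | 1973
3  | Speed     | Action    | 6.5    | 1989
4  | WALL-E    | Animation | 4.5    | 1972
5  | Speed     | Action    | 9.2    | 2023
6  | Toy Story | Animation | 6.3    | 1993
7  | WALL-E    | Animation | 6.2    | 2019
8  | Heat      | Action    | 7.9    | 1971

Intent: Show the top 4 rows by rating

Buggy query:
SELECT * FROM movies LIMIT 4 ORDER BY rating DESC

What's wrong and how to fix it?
Bug: LIMIT must come after ORDER BY

Fix: Sort with ORDER BY, then apply LIMIT

Corrected query:
SELECT * FROM movies ORDER BY rating DESC LIMIT 4

Result:
id | title    | genre     | rating | year
---+----------+-----------+--------+-----
5  | Speed    | Action    | 9.2    | 2023
2  | Die Hard | Action    | 8.3    | 1973
1  | Shrek    | Animation | 7.9    | 2021
8  | Heat     | Action    | 7.9    | 1971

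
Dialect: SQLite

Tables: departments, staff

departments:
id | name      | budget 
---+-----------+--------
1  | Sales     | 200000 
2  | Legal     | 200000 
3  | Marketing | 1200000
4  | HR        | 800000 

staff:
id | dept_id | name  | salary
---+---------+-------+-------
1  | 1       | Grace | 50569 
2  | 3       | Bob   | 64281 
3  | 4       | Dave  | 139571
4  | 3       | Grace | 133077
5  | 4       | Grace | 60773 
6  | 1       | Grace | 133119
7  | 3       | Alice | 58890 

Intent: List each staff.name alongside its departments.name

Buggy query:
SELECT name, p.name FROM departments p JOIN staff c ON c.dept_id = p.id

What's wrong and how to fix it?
Bug: 'name' exists in both joined tables, so the database can't tell which one is meant

Fix: Prefix ambiguous columns with the table alias

Corrected query:
SELECT c.name, p.name FROM departments p JOIN staff c ON c.dept_id = p.id

Result:
name  | name     
------+----------
Grace | Sales    
Bob   | Marketing
Dave  | HR       
Grace | Marketing
Grace | HR       
Grace | Sales    
Alice | Marketing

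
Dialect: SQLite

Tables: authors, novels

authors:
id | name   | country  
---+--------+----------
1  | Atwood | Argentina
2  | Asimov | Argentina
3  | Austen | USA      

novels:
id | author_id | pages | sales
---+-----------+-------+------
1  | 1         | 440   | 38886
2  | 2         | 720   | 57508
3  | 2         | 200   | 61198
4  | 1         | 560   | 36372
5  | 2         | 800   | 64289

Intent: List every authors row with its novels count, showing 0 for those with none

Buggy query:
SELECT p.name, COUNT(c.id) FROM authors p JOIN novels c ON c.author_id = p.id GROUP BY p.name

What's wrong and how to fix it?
Bug: An inner join excludes parents with zero children

Fix: Use LEFT JOIN so parents without children still appear (COUNT(c.id) gives 0)

Corrected query:
SELECT p.name, COUNT(c.id) FROM authors p LEFT JOIN novels c ON c.author_id = p.id GROUP BY p.name

Result:
name   | COUNT(c.id)
-------+------------
Asimov | 3          
Atwood | 2          
Austen | 0          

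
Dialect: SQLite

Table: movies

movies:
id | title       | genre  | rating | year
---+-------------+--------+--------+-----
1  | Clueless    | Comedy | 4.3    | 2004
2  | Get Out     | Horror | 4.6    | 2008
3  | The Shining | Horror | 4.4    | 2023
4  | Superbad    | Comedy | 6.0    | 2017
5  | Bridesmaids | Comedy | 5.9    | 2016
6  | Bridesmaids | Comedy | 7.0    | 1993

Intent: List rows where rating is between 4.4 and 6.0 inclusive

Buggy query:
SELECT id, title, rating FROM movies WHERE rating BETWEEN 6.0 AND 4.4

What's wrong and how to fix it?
Bug: BETWEEN expects the lower bound first; with 6.0 AND 4.4 the range is empty

Fix: Write BETWEEN 4.4 AND 6.0

Corrected query:
SELECT id, title, rating FROM movies WHERE rating BETWEEN 4.4 AND 6.0

Result:
id | title       | rating
---+-------------+-------
2  | Get Out     | 4.6   
3  | The Shining | 4.4   
4  | Superbad    | 6     
5  | Bridesmaids | 5.9   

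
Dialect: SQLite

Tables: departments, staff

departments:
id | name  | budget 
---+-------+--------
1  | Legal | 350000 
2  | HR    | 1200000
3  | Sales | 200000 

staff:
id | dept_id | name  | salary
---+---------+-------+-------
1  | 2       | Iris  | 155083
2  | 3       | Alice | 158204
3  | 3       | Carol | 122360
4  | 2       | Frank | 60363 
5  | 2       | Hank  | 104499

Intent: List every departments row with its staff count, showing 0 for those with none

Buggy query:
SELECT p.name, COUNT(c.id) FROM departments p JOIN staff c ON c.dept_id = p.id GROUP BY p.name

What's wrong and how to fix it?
Bug: INNER JOIN drops departments rows that have no matching staff rows

Fix: Use LEFT JOIN so parents without children still appear (COUNT(c.id) gives 0)

Corrected query:
SELECT p.name, COUNT(c.id) FROM departments p LEFT JOIN staff c ON c.dept_id = p.id GROUP BY p.name

Result:
name  | COUNT(c.id)
------+------------
HR    | 3          
Legal | 0          
Sales | 2          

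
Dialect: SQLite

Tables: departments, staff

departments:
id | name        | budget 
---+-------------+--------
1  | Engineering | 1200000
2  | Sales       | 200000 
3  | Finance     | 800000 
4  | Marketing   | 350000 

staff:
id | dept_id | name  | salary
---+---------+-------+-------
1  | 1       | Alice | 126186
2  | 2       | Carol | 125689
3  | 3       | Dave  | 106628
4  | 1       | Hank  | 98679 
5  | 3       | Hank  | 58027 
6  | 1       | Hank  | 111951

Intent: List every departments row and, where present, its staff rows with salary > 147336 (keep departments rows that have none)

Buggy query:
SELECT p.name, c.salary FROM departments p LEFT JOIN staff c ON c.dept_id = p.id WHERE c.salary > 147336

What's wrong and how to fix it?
Bug: A WHERE condition on the right-hand table after LEFT JOIN drops unmatched parents

Fix: Move the right-table condition into the ON clause so unmatched parents are kept

Corrected query:
SELECT p.name, c.salary FROM departments p LEFT JOIN staff c ON c.dept_id = p.id AND c.salary > 147336

Result:
name        | salary
------------+-------
Engineering | NULL  
Sales       | NULL  
Finance     | NULL  
Marketing   | NULL  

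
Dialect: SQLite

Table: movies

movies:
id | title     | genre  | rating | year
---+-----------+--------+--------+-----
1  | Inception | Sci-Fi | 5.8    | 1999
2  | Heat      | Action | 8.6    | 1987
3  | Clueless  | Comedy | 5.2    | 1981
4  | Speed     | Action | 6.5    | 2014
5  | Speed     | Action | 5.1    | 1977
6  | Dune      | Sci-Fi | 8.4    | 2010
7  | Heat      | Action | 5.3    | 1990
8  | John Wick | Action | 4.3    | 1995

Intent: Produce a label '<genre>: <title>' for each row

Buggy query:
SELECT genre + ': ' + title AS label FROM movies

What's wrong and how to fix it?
Bug: SQLite uses || for string concatenation; + coerces text to numbers (yielding 0)

Fix: Replace + with || to concatenate text

Corrected query:
SELECT genre || ': ' || title AS label FROM movies

Result:
label            
-----------------
Sci-Fi: Inception
Action: Heat     
Comedy: Clueless 
Action: Speed    
Action: Speed    
Sci-Fi: Dune     
Action: Heat     
Action: John Wick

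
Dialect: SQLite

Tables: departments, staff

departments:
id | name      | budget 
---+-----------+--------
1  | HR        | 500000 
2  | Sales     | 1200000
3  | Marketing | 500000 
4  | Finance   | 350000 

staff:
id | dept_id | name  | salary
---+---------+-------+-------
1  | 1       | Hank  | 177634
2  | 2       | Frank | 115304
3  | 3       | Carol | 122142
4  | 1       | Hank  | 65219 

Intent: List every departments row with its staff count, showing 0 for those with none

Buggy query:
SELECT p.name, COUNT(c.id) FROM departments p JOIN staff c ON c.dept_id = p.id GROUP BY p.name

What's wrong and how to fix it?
Bug: An inner join excludes parents with zero children

Fix: Use LEFT JOIN so parents without children still appear (COUNT(c.id) gives 0)

Corrected query:
SELECT p.name, COUNT(c.id) FROM departments p LEFT JOIN staff c ON c.dept_id = p.id GROUP BY p.name

Result:
name      | COUNT(c.id)
----------+------------
Finance   | 0          
HR        | 2          
Marketing | 1          
Sales     | 1          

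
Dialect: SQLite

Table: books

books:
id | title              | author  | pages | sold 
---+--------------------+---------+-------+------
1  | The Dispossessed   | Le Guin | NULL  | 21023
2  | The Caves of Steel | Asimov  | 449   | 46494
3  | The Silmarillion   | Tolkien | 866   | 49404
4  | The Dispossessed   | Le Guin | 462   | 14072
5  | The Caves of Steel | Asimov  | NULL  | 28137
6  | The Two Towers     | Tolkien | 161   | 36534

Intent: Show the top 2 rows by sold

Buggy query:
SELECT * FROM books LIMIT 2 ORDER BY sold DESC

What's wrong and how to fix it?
Bug: LIMIT must come after ORDER BY

Fix: Swap the clauses: ORDER BY first, then LIMIT

Corrected query:
SELECT * FROM books ORDER BY sold DESC LIMIT 2

Result:
id | title              | author  | pages | sold 
---+--------------------+---------+-------+------
3  | The Silmarillion   | Tolkien | 866   | 49404
2  | The Caves of Steel | Asimov  | 449   | 46494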